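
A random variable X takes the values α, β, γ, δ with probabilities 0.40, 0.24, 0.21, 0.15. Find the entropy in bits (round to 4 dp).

1.9063 bits

H = −Σ pᵢ log₂ pᵢ.
−0.40·log₂(0.40) = 0.5288
−0.24·log₂(0.24) = 0.4941
−0.21·log₂(0.21) = 0.4728
−0.15·log₂(0.15) = 0.4105
Sum ≈ 1.9063 → 1.9063 bits.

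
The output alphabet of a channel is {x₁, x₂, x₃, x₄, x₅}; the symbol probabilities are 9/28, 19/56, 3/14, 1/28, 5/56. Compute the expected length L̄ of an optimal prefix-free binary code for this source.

Repeatedly combine the two least-probable nodes; the expected code length is the sum of the merged weights.
merge 1/28 + 5/56 → 1/8
merge 1/8 + 3/14 → 19/56
merge 9/28 + 19/56 → 37/56
merge 19/56 + 37/56 → 1
L = 1/8 + 19/56 + 37/56 + 1 = 17/8 = 2.125 bits/symbol.

2.125 bits/symbol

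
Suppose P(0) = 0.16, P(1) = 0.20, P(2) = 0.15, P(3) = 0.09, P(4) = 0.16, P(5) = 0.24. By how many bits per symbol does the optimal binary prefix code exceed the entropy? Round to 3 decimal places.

Entropy H = −Σ p log₂ p ≈ 2.5278 bits.
Huffman merges: 9/100+3/20→6/25; 4/25+4/25→8/25; 1/5+6/25→11/25; 6/25+8/25→14/25; 11/25+14/25→1. L = 64/25 ≈ 2.5600.
L − H = 2.5600 − 2.5278 = 0.032 bits.

0.032 bits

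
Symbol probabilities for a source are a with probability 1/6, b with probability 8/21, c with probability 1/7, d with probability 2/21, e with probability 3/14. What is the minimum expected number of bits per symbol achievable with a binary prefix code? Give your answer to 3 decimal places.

Repeatedly combine the two least-probable nodes; the expected code length is the sum of the merged weights.
merge 2/21 + 1/7 → 5/21
merge 1/6 + 3/14 → 8/21
merge 5/21 + 8/21 → 13/21
merge 8/21 + 13/21 → 1
L = 5/21 + 8/21 + 13/21 + 1 = 47/21 ≈ 2.238 bits/symbol.

2.238 bits/symbol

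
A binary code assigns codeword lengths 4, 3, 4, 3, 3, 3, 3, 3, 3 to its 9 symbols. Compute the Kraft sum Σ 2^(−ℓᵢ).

1

With common denominator 2^4 = 16: Σ 2^(−ℓᵢ) = 1/16 + 2/16 + 1/16 + 2/16 + 2/16 + 2/16 + 2/16 + 2/16 + 2/16 = 16/16 = 1.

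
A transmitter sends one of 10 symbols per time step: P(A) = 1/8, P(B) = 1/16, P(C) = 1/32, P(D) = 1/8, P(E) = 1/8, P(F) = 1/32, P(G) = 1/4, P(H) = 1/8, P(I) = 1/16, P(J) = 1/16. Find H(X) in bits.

3.0625 bits

Each probability is a power of 1/2, so log₂(1/p) is an integer.
H = Σ p·log₂(1/p) = 1/8·3 + 1/16·4 + 1/32·5 + 1/8·3 + 1/8·3 + 1/32·5 + 1/4·2 + 1/8·3 + 1/16·4 + 1/16·4 = 3.0625 bits.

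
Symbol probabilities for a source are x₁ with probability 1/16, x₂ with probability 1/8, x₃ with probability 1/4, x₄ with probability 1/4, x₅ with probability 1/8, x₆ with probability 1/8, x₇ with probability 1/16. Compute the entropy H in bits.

Each probability is a power of 1/2, so log₂(1/p) is an integer.
H = Σ p·log₂(1/p) = 1/16·4 + 1/8·3 + 1/4·2 + 1/4·2 + 1/8·3 + 1/8·3 + 1/16·4 = 2.625 bits.

2.625 bits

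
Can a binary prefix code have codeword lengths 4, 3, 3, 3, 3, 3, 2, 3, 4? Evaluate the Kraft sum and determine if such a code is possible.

With common denominator 2^4 = 16: Σ 2^(−ℓᵢ) = 1/16 + 2/16 + 2/16 + 2/16 + 2/16 + 2/16 + 4/16 + 2/16 + 1/16 = 18/16 = 1.125.
Kraft's inequality requires Σ ≤ 1; here Σ = 1.125 > 1, so no such prefix code exists.

1.125; no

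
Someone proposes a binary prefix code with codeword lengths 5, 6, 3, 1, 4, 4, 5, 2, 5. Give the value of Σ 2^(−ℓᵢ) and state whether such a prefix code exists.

With common denominator 2^6 = 64: Σ 2^(−ℓᵢ) = 2/64 + 1/64 + 8/64 + 32/64 + 4/64 + 4/64 + 2/64 + 16/64 + 2/64 = 71/64 = 1.109375.
Kraft's inequality requires Σ ≤ 1; here Σ = 1.109375 > 1, so no such prefix code exists.

1.109375; no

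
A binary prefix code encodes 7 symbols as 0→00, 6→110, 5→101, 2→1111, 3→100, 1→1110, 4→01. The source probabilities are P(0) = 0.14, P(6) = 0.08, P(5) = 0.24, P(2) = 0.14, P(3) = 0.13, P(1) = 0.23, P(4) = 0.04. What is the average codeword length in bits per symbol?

L̄ = Σ pᵢ·ℓᵢ = 0.14·2 + 0.08·3 + 0.24·3 + 0.14·4 + 0.13·3 + 0.23·4 + 0.04·2 = 3.19 bits/symbol.

3.19 bits/symbol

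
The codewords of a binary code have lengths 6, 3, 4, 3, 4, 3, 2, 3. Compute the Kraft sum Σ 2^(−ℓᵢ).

0.890625

With common denominator 2^6 = 64: Σ 2^(−ℓᵢ) = 1/64 + 8/64 + 4/64 + 8/64 + 4/64 + 8/64 + 16/64 + 8/64 = 57/64 = 0.890625.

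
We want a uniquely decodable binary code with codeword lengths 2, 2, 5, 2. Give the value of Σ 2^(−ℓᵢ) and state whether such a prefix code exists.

With common denominator 2^5 = 32: Σ 2^(−ℓᵢ) = 8/32 + 8/32 + 1/32 + 8/32 = 25/32 = 0.78125.
Kraft's inequality requires Σ ≤ 1; here Σ = 0.78125 ≤ 1, so such a prefix code exists.

0.78125; yes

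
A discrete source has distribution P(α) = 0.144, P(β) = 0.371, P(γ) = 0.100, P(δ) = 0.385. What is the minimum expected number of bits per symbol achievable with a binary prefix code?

1.859 bits/symbol

Repeatedly combine the two least-probable nodes; the expected code length is the sum of the merged weights.
merge 1/10 + 18/125 → 61/250
merge 61/250 + 371/1000 → 123/200
merge 77/200 + 123/200 → 1
L = 61/250 + 123/200 + 1 = 1859/1000 = 1.859 bits/symbol.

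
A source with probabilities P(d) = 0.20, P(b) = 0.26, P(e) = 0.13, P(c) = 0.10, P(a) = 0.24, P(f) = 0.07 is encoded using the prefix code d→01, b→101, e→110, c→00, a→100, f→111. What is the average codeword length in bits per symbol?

2.7 bits/symbol

L̄ = Σ pᵢ·ℓᵢ = 0.20·2 + 0.26·3 + 0.13·3 + 0.10·2 + 0.24·3 + 0.07·3 = 2.7 bits/symbol.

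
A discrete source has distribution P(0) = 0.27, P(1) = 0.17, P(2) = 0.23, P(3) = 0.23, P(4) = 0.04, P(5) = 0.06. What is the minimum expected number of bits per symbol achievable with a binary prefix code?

2.37 bits/symbol

Repeatedly combine the two least-probable nodes; the expected code length is the sum of the merged weights.
merge 1/25 + 3/50 → 1/10
merge 1/10 + 17/100 → 27/100
merge 23/100 + 23/100 → 23/50
merge 27/100 + 27/100 → 27/50
merge 23/50 + 27/50 → 1
L = 1/10 + 27/100 + 23/50 + 27/50 + 1 = 237/100 = 2.37 bits/symbol.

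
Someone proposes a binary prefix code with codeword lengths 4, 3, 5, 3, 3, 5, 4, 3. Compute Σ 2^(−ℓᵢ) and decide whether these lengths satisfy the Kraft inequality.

With common denominator 2^5 = 32: Σ 2^(−ℓᵢ) = 2/32 + 4/32 + 1/32 + 4/32 + 4/32 + 1/32 + 2/32 + 4/32 = 22/32 = 0.6875.
Kraft's inequality requires Σ ≤ 1; here Σ = 0.6875 ≤ 1, so such a prefix code exists.

0.6875; yes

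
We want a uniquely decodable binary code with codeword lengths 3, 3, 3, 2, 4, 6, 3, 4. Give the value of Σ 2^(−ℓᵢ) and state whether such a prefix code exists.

With common denominator 2^6 = 64: Σ 2^(−ℓᵢ) = 8/64 + 8/64 + 8/64 + 16/64 + 4/64 + 1/64 + 8/64 + 4/64 = 57/64 = 0.890625.
Kraft's inequality requires Σ ≤ 1; here Σ = 0.890625 ≤ 1, so such a prefix code exists.

0.890625; yes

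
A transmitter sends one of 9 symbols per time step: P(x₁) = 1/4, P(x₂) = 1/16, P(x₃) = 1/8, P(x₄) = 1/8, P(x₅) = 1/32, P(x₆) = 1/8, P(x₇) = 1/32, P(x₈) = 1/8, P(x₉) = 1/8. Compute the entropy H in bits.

2.9375 bits

Each probability is a power of 1/2, so log₂(1/p) is an integer.
H = Σ p·log₂(1/p) = 1/4·2 + 1/16·4 + 1/8·3 + 1/8·3 + 1/32·5 + 1/8·3 + 1/32·5 + 1/8·3 + 1/8·3 = 2.9375 bits.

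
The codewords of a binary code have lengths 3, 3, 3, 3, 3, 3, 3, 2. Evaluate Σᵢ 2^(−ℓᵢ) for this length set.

1.125

With common denominator 2^3 = 8: Σ 2^(−ℓᵢ) = 1/8 + 1/8 + 1/8 + 1/8 + 1/8 + 1/8 + 1/8 + 2/8 = 9/8 = 1.125.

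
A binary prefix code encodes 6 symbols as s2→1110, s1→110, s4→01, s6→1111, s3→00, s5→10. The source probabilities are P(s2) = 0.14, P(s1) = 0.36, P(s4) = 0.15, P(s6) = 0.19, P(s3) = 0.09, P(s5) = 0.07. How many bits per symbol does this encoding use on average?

3.02 bits/symbol

L̄ = Σ pᵢ·ℓᵢ = 0.14·4 + 0.36·3 + 0.15·2 + 0.19·4 + 0.09·2 + 0.07·2 = 3.02 bits/symbol.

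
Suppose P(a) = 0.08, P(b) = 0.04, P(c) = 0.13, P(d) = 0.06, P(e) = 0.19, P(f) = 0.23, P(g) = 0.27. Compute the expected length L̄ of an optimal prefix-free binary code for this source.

Repeatedly combine the two least-probable nodes; the expected code length is the sum of the merged weights.
merge 1/25 + 3/50 → 1/10
merge 2/25 + 1/10 → 9/50
merge 13/100 + 9/50 → 31/100
merge 19/100 + 23/100 → 21/50
merge 27/100 + 31/100 → 29/50
merge 21/50 + 29/50 → 1
L = 1/10 + 9/50 + 31/100 + 21/50 + 29/50 + 1 = 259/100 = 2.59 bits/symbol.

2.59 bits/symbol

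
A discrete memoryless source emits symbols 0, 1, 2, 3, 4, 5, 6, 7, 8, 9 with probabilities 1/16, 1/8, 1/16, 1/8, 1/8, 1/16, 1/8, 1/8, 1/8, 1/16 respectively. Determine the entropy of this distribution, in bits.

Each probability is a power of 1/2, so log₂(1/p) is an integer.
H = Σ p·log₂(1/p) = 1/16·4 + 1/8·3 + 1/16·4 + 1/8·3 + 1/8·3 + 1/16·4 + 1/8·3 + 1/8·3 + 1/8·3 + 1/16·4 = 3.25 bits.

3.25 bits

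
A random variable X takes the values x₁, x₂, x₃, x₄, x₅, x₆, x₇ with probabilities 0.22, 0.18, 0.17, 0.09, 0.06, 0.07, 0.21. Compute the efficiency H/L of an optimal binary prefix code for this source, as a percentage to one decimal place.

98.4%

Entropy H = −Σ p log₂ p ≈ 2.6580 bits.
Huffman merges: 3/50+7/100→13/100; 9/100+13/100→11/50; 17/100+9/50→7/20; 21/100+11/50→43/100; 11/50+7/20→57/100; 43/100+57/100→1. L = 27/10 ≈ 2.7000.
Efficiency = H/L = 2.6580/2.7000 = 98.4%.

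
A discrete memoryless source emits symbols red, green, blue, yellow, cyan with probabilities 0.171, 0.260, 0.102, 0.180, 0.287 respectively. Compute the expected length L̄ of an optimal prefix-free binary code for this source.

2.273 bits/symbol

Repeatedly combine the two least-probable nodes; the expected code length is the sum of the merged weights.
merge 51/500 + 171/1000 → 273/1000
merge 9/50 + 13/50 → 11/25
merge 273/1000 + 287/1000 → 14/25
merge 11/25 + 14/25 → 1
L = 273/1000 + 11/25 + 14/25 + 1 = 2273/1000 = 2.273 bits/symbol.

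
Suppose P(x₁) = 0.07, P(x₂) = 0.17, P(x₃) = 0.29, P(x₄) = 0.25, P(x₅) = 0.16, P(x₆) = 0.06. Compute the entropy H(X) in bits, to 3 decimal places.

H = −Σ pᵢ log₂ pᵢ.
−0.07·log₂(0.07) = 0.2686
−0.17·log₂(0.17) = 0.4346
−0.29·log₂(0.29) = 0.5179
−0.25·log₂(0.25) = 0.5000
−0.16·log₂(0.16) = 0.4230
−0.06·log₂(0.06) = 0.2435
Sum ≈ 2.3876 → 2.388 bits.

2.388 bits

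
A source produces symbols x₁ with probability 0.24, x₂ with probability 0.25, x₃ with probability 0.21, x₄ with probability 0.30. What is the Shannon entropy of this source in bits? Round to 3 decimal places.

1.988 bits

H = −Σ pᵢ log₂ pᵢ.
−0.24·log₂(0.24) = 0.4941
−0.25·log₂(0.25) = 0.5000
−0.21·log₂(0.21) = 0.4728
−0.30·log₂(0.30) = 0.5211
Sum ≈ 1.9880 → 1.988 bits.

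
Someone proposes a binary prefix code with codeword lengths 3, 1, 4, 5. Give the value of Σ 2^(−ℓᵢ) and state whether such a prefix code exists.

0.71875; yes

With common denominator 2^5 = 32: Σ 2^(−ℓᵢ) = 4/32 + 16/32 + 2/32 + 1/32 = 23/32 = 0.71875.
Kraft's inequality requires Σ ≤ 1; here Σ = 0.71875 ≤ 1, so such a prefix code exists.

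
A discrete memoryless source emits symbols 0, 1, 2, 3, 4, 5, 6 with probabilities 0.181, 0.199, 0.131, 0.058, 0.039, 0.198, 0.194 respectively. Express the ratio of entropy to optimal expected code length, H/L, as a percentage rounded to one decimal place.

Entropy H = −Σ p log₂ p ≈ 2.6364 bits.
Huffman merges: 39/1000+29/500→97/1000; 97/1000+131/1000→57/250; 181/1000+97/500→3/8; 99/500+199/1000→397/1000; 57/250+3/8→603/1000; 397/1000+603/1000→1. L = 27/10 ≈ 2.7000.
Efficiency = H/L = 2.6364/2.7000 = 97.6%.

97.6%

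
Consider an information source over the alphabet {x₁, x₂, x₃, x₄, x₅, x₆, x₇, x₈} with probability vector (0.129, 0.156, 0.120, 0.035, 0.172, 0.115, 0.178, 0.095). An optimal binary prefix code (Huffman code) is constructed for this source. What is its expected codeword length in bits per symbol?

2.952 bits/symbol

Repeatedly combine the two least-probable nodes; the expected code length is the sum of the merged weights.
merge 7/200 + 19/200 → 13/100
merge 23/200 + 3/25 → 47/200
merge 129/1000 + 13/100 → 259/1000
merge 39/250 + 43/250 → 41/125
merge 89/500 + 47/200 → 413/1000
merge 259/1000 + 41/125 → 587/1000
merge 413/1000 + 587/1000 → 1
L = 13/100 + 47/200 + 259/1000 + 41/125 + 413/1000 + 587/1000 + 1 = 369/125 = 2.952 bits/symbol.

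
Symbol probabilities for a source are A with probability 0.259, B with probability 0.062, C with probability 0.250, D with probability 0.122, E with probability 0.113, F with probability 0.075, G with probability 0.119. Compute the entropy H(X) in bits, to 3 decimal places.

2.625 bits

H = −Σ pᵢ log₂ pᵢ.
−0.259·log₂(0.259) = 0.5048
−0.062·log₂(0.062) = 0.2487
−0.250·log₂(0.250) = 0.5000
−0.122·log₂(0.122) = 0.3703
−0.113·log₂(0.113) = 0.3555
−0.075·log₂(0.075) = 0.2803
−0.119·log₂(0.119) = 0.3654
Sum ≈ 2.6249 → 2.625 bits.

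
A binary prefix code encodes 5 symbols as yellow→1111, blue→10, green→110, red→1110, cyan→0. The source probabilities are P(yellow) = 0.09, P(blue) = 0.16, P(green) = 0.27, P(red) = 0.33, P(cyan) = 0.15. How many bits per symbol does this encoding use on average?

L̄ = Σ pᵢ·ℓᵢ = 0.09·4 + 0.16·2 + 0.27·3 + 0.33·4 + 0.15·1 = 2.96 bits/symbol.

2.96 bits/symbol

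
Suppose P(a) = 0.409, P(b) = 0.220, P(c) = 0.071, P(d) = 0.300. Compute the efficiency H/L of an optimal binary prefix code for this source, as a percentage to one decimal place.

Entropy H = −Σ p log₂ p ≈ 1.8001 bits.
Huffman merges: 71/1000+11/50→291/1000; 291/1000+3/10→591/1000; 409/1000+591/1000→1. L = 941/500 ≈ 1.8820.
Efficiency = H/L = 1.8001/1.8820 = 95.7%.

95.7%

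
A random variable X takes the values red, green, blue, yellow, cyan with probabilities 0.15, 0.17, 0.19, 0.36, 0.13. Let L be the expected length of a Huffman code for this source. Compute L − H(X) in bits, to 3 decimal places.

Entropy H = −Σ p log₂ p ≈ 2.2136 bits.
Huffman merges: 13/100+3/20→7/25; 17/100+19/100→9/25; 7/25+9/25→16/25; 9/25+16/25→1. L = 57/25 ≈ 2.2800.
L − H = 2.2800 − 2.2136 = 0.066 bits.

0.066 bits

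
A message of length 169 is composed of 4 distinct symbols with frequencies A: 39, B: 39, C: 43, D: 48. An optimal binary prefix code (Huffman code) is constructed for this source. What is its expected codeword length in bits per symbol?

Probabilities are the counts divided by 169.
Repeatedly combine the two least-probable nodes; the expected code length is the sum of the merged weights.
merge 3/13 + 3/13 → 6/13
merge 43/169 + 48/169 → 7/13
merge 6/13 + 7/13 → 1
L = 6/13 + 7/13 + 1 = 2 bits/symbol.

2 bits/symbol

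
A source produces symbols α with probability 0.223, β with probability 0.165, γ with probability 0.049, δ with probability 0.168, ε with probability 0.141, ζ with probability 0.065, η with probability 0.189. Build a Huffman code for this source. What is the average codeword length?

Repeatedly combine the two least-probable nodes; the expected code length is the sum of the merged weights.
merge 49/1000 + 13/200 → 57/500
merge 57/500 + 141/1000 → 51/200
merge 33/200 + 21/125 → 333/1000
merge 189/1000 + 223/1000 → 103/250
merge 51/200 + 333/1000 → 147/250
merge 103/250 + 147/250 → 1
L = 57/500 + 51/200 + 333/1000 + 103/250 + 147/250 + 1 = 1351/500 = 2.702 bits/symbol.

2.702 bits/symbol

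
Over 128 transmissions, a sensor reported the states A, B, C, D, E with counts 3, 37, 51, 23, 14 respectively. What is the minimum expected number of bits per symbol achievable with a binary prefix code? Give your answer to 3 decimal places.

2.047 bits/symbol

Probabilities are the counts divided by 128.
Repeatedly combine the two least-probable nodes; the expected code length is the sum of the merged weights.
merge 3/128 + 7/64 → 17/128
merge 17/128 + 23/128 → 5/16
merge 37/128 + 5/16 → 77/128
merge 51/128 + 77/128 → 1
L = 17/128 + 5/16 + 77/128 + 1 = 131/64 ≈ 2.047 bits/symbol.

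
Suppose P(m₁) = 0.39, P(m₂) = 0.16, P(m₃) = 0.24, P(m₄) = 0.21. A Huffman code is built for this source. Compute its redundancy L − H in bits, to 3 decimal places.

Entropy H = −Σ p log₂ p ≈ 1.9198 bits.
Huffman merges: 4/25+21/100→37/100; 6/25+37/100→61/100; 39/100+61/100→1. L = 99/50 ≈ 1.9800.
L − H = 1.9800 − 1.9198 = 0.060 bits.

0.060 bits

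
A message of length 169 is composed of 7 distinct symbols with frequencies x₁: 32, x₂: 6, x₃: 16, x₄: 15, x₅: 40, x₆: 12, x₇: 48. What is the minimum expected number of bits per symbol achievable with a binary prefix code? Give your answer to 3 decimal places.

2.580 bits/symbol

Probabilities are the counts divided by 169.
Repeatedly combine the two least-probable nodes; the expected code length is the sum of the merged weights.
merge 6/169 + 12/169 → 18/169
merge 15/169 + 16/169 → 31/169
merge 18/169 + 31/169 → 49/169
merge 32/169 + 40/169 → 72/169
merge 48/169 + 49/169 → 97/169
merge 72/169 + 97/169 → 1
L = 18/169 + 31/169 + 49/169 + 72/169 + 97/169 + 1 = 436/169 ≈ 2.580 bits/symbol.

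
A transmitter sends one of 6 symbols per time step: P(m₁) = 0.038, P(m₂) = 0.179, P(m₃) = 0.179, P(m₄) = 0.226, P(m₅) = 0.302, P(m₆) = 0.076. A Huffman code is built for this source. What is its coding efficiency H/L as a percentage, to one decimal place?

97.9%

Entropy H = −Σ p log₂ p ≈ 2.3570 bits.
Huffman merges: 19/500+19/250→57/500; 57/500+179/1000→293/1000; 179/1000+113/500→81/200; 293/1000+151/500→119/200; 81/200+119/200→1. L = 2407/1000 ≈ 2.4070.
Efficiency = H/L = 2.3570/2.4070 = 97.9%.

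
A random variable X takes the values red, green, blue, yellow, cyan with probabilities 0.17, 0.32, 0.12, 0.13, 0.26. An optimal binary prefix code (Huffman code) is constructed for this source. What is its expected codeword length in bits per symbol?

2.25 bits/symbol

Repeatedly combine the two least-probable nodes; the expected code length is the sum of the merged weights.
merge 3/25 + 13/100 → 1/4
merge 17/100 + 1/4 → 21/50
merge 13/50 + 8/25 → 29/50
merge 21/50 + 29/50 → 1
L = 1/4 + 21/50 + 29/50 + 1 = 9/4 = 2.25 bits/symbol.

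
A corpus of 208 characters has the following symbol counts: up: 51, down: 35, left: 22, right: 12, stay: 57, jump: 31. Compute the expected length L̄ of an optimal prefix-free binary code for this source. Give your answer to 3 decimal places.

2.476 bits/symbol

Probabilities are the counts divided by 208.
Repeatedly combine the two least-probable nodes; the expected code length is the sum of the merged weights.
merge 3/52 + 11/104 → 17/104
merge 31/208 + 17/104 → 5/16
merge 35/208 + 51/208 → 43/104
merge 57/208 + 5/16 → 61/104
merge 43/104 + 61/104 → 1
L = 17/104 + 5/16 + 43/104 + 61/104 + 1 = 515/208 ≈ 2.476 bits/symbol.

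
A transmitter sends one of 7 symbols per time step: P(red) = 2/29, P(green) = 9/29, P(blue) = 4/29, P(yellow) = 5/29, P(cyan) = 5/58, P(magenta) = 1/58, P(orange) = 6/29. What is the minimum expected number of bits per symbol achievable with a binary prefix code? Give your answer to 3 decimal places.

2.569 bits/symbol

Repeatedly combine the two least-probable nodes; the expected code length is the sum of the merged weights.
merge 1/58 + 2/29 → 5/58
merge 5/58 + 5/58 → 5/29
merge 4/29 + 5/29 → 9/29
merge 5/29 + 6/29 → 11/29
merge 9/29 + 9/29 → 18/29
merge 11/29 + 18/29 → 1
L = 5/58 + 5/29 + 9/29 + 11/29 + 18/29 + 1 = 149/58 ≈ 2.569 bits/symbol.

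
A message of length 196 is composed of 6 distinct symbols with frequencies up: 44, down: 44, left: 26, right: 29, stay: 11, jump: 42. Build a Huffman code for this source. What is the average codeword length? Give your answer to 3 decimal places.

2.526 bits/symbol

Probabilities are the counts divided by 196.
Repeatedly combine the two least-probable nodes; the expected code length is the sum of the merged weights.
merge 11/196 + 13/98 → 37/196
merge 29/196 + 37/196 → 33/98
merge 3/14 + 11/49 → 43/98
merge 11/49 + 33/98 → 55/98
merge 43/98 + 55/98 → 1
L = 37/196 + 33/98 + 43/98 + 55/98 + 1 = 495/196 ≈ 2.526 bits/symbol.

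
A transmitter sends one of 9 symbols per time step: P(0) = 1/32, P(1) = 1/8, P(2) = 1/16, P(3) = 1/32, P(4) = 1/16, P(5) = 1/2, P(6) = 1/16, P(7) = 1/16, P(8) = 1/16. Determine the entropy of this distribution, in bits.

2.4375 bits

Each probability is a power of 1/2, so log₂(1/p) is an integer.
H = Σ p·log₂(1/p) = 1/32·5 + 1/8·3 + 1/16·4 + 1/32·5 + 1/16·4 + 1/2·1 + 1/16·4 + 1/16·4 + 1/16·4 = 2.4375 bits.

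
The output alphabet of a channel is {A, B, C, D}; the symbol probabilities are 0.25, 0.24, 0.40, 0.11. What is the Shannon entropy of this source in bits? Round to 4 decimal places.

1.8732 bits

H = −Σ pᵢ log₂ pᵢ.
−0.25·log₂(0.25) = 0.5000
−0.24·log₂(0.24) = 0.4941
−0.40·log₂(0.40) = 0.5288
−0.11·log₂(0.11) = 0.3503
Sum ≈ 1.8732 → 1.8732 bits.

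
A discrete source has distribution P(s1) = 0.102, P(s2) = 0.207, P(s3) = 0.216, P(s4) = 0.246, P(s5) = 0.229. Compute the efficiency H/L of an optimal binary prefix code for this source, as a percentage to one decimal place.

Entropy H = −Σ p log₂ p ≈ 2.2686 bits.
Huffman merges: 51/500+207/1000→309/1000; 27/125+229/1000→89/200; 123/500+309/1000→111/200; 89/200+111/200→1. L = 2309/1000 ≈ 2.3090.
Efficiency = H/L = 2.2686/2.3090 = 98.2%.

98.2%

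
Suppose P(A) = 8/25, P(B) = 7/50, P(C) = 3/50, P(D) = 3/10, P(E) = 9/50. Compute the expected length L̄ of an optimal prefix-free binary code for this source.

2.2 bits/symbol

Repeatedly combine the two least-probable nodes; the expected code length is the sum of the merged weights.
merge 3/50 + 7/50 → 1/5
merge 9/50 + 1/5 → 19/50
merge 3/10 + 8/25 → 31/50
merge 19/50 + 31/50 → 1
L = 1/5 + 19/50 + 31/50 + 1 = 11/5 = 2.2 bits/symbol.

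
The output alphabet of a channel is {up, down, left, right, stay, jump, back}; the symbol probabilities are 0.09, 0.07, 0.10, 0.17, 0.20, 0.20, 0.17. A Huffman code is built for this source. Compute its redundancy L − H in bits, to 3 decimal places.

Entropy H = −Σ p log₂ p ≈ 2.7113 bits.
Huffman merges: 7/100+9/100→4/25; 1/10+4/25→13/50; 17/100+17/100→17/50; 1/5+1/5→2/5; 13/50+17/50→3/5; 2/5+3/5→1. L = 69/25 ≈ 2.7600.
L − H = 2.7600 − 2.7113 = 0.049 bits.

0.049 bits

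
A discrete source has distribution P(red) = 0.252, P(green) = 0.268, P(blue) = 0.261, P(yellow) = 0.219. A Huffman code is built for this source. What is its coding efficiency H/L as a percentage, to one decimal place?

99.8%

Entropy H = −Σ p log₂ p ≈ 1.9958 bits.
Huffman merges: 219/1000+63/250→471/1000; 261/1000+67/250→529/1000; 471/1000+529/1000→1. L = 2 ≈ 2.0000.
Efficiency = H/L = 1.9958/2.0000 = 99.8%.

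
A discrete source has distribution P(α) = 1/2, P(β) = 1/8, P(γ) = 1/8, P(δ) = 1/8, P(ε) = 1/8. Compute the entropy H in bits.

Each probability is a power of 1/2, so log₂(1/p) is an integer.
H = Σ p·log₂(1/p) = 1/2·1 + 1/8·3 + 1/8·3 + 1/8·3 + 1/8·3 = 2 bits.

2 bits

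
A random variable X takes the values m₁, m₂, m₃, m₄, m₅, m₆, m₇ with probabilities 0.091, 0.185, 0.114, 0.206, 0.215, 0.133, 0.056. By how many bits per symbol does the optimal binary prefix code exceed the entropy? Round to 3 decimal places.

0.038 bits

Entropy H = −Σ p log₂ p ≈ 2.6885 bits.
Huffman merges: 7/125+91/1000→147/1000; 57/500+133/1000→247/1000; 147/1000+37/200→83/250; 103/500+43/200→421/1000; 247/1000+83/250→579/1000; 421/1000+579/1000→1. L = 1363/500 ≈ 2.7260.
L − H = 2.7260 − 2.6885 = 0.038 bits.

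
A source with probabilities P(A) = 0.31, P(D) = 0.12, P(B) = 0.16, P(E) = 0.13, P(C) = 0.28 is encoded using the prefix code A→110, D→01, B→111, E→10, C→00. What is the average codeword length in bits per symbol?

L̄ = Σ pᵢ·ℓᵢ = 0.31·3 + 0.12·2 + 0.16·3 + 0.13·2 + 0.28·2 = 2.47 bits/symbol.

2.47 bits/symbol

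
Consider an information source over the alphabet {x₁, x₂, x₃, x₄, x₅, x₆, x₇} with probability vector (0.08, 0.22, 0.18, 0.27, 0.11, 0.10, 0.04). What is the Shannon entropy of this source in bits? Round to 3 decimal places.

H = −Σ pᵢ log₂ pᵢ.
−0.08·log₂(0.08) = 0.2915
−0.22·log₂(0.22) = 0.4806
−0.18·log₂(0.18) = 0.4453
−0.27·log₂(0.27) = 0.5100
−0.11·log₂(0.11) = 0.3503
−0.10·log₂(0.10) = 0.3322
−0.04·log₂(0.04) = 0.1858
Sum ≈ 2.5956 → 2.596 bits.

2.596 bits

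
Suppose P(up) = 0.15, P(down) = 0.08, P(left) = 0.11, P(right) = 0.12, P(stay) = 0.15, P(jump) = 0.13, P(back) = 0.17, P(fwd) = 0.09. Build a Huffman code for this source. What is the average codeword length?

Repeatedly combine the two least-probable nodes; the expected code length is the sum of the merged weights.
merge 2/25 + 9/100 → 17/100
merge 11/100 + 3/25 → 23/100
merge 13/100 + 3/20 → 7/25
merge 3/20 + 17/100 → 8/25
merge 17/100 + 23/100 → 2/5
merge 7/25 + 8/25 → 3/5
merge 2/5 + 3/5 → 1
L = 17/100 + 23/100 + 7/25 + 8/25 + 2/5 + 3/5 + 1 = 3 bits/symbol.

3 bits/symbol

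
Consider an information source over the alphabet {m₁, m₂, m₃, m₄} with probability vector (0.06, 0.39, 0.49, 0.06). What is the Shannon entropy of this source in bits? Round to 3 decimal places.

H = −Σ pᵢ log₂ pᵢ.
−0.06·log₂(0.06) = 0.2435
−0.39·log₂(0.39) = 0.5298
−0.49·log₂(0.49) = 0.5043
−0.06·log₂(0.06) = 0.2435
Sum ≈ 1.5211 → 1.521 bits.

1.521 bits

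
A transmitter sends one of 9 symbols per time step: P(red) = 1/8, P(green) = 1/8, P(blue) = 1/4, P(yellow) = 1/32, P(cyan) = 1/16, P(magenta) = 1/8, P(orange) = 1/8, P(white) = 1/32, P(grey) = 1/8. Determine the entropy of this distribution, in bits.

Each probability is a power of 1/2, so log₂(1/p) is an integer.
H = Σ p·log₂(1/p) = 1/8·3 + 1/8·3 + 1/4·2 + 1/32·5 + 1/16·4 + 1/8·3 + 1/8·3 + 1/32·5 + 1/8·3 = 2.9375 bits.

2.9375 bits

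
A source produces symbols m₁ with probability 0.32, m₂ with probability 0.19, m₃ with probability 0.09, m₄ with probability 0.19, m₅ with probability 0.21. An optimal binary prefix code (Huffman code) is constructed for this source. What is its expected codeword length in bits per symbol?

2.28 bits/symbol

Repeatedly combine the two least-probable nodes; the expected code length is the sum of the merged weights.
merge 9/100 + 19/100 → 7/25
merge 19/100 + 21/100 → 2/5
merge 7/25 + 8/25 → 3/5
merge 2/5 + 3/5 → 1
L = 7/25 + 2/5 + 3/5 + 1 = 57/25 = 2.28 bits/symbol.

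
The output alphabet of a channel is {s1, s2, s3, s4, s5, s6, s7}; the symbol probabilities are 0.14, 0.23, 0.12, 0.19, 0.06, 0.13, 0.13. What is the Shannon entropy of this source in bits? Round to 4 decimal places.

H = −Σ pᵢ log₂ pᵢ.
−0.14·log₂(0.14) = 0.3971
−0.23·log₂(0.23) = 0.4877
−0.12·log₂(0.12) = 0.3671
−0.19·log₂(0.19) = 0.4552
−0.06·log₂(0.06) = 0.2435
−0.13·log₂(0.13) = 0.3826
−0.13·log₂(0.13) = 0.3826
Sum ≈ 2.7159 → 2.7159 bits.

2.7159 bits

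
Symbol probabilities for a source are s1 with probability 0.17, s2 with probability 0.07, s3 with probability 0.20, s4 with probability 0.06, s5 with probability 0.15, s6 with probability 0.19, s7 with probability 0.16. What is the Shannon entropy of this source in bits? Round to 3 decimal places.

H = −Σ pᵢ log₂ pᵢ.
−0.17·log₂(0.17) = 0.4346
−0.07·log₂(0.07) = 0.2686
−0.20·log₂(0.20) = 0.4644
−0.06·log₂(0.06) = 0.2435
−0.15·log₂(0.15) = 0.4105
−0.19·log₂(0.19) = 0.4552
−0.16·log₂(0.16) = 0.4230
Sum ≈ 2.6998 → 2.700 bits.

2.700 bits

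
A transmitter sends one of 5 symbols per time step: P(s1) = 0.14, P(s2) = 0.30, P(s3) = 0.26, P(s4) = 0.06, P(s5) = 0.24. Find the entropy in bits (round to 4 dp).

2.1612 bits

H = −Σ pᵢ log₂ pᵢ.
−0.14·log₂(0.14) = 0.3971
−0.30·log₂(0.30) = 0.5211
−0.26·log₂(0.26) = 0.5053
−0.06·log₂(0.06) = 0.2435
−0.24·log₂(0.24) = 0.4941
Sum ≈ 2.1612 → 2.1612 bits.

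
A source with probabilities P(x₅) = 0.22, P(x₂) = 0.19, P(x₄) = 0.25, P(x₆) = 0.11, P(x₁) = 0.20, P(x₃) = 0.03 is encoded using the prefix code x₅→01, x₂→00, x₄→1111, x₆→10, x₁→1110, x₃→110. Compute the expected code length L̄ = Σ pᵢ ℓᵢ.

L̄ = Σ pᵢ·ℓᵢ = 0.22·2 + 0.19·2 + 0.25·4 + 0.11·2 + 0.20·4 + 0.03·3 = 2.93 bits/symbol.

2.93 bits/symbol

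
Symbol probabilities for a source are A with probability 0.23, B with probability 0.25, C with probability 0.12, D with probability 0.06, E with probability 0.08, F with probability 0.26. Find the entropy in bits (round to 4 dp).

2.3951 bits

H = −Σ pᵢ log₂ pᵢ.
−0.23·log₂(0.23) = 0.4877
−0.25·log₂(0.25) = 0.5000
−0.12·log₂(0.12) = 0.3671
−0.06·log₂(0.06) = 0.2435
−0.08·log₂(0.08) = 0.2915
−0.26·log₂(0.26) = 0.5053
Sum ≈ 2.3951 → 2.3951 bits.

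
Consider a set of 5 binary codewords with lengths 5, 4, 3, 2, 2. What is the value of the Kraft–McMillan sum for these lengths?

0.71875

With common denominator 2^5 = 32: Σ 2^(−ℓᵢ) = 1/32 + 2/32 + 4/32 + 8/32 + 8/32 = 23/32 = 0.71875.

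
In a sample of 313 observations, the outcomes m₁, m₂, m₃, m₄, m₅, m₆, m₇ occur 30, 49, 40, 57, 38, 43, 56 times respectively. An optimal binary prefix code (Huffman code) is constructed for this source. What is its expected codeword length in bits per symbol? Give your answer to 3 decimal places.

Probabilities are the counts divided by 313.
Repeatedly combine the two least-probable nodes; the expected code length is the sum of the merged weights.
merge 30/313 + 38/313 → 68/313
merge 40/313 + 43/313 → 83/313
merge 49/313 + 56/313 → 105/313
merge 57/313 + 68/313 → 125/313
merge 83/313 + 105/313 → 188/313
merge 125/313 + 188/313 → 1
L = 68/313 + 83/313 + 105/313 + 125/313 + 188/313 + 1 = 882/313 ≈ 2.818 bits/symbol.

2.818 bits/symbol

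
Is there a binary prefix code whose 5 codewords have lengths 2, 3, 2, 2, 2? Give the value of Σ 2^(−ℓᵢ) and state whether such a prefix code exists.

With common denominator 2^3 = 8: Σ 2^(−ℓᵢ) = 2/8 + 1/8 + 2/8 + 2/8 + 2/8 = 9/8 = 1.125.
Kraft's inequality requires Σ ≤ 1; here Σ = 1.125 > 1, so no such prefix code exists.

1.125; no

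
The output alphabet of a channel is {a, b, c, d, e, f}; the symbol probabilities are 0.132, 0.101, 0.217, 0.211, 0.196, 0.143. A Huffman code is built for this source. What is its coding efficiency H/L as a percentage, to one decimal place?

Entropy H = −Σ p log₂ p ≈ 2.5337 bits.
Huffman merges: 101/1000+33/250→233/1000; 143/1000+49/250→339/1000; 211/1000+217/1000→107/250; 233/1000+339/1000→143/250; 107/250+143/250→1. L = 643/250 ≈ 2.5720.
Efficiency = H/L = 2.5337/2.5720 = 98.5%.

98.5%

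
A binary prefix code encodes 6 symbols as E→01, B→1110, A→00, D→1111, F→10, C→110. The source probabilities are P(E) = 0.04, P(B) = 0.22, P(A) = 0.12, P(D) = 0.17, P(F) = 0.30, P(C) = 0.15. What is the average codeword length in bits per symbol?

L̄ = Σ pᵢ·ℓᵢ = 0.04·2 + 0.22·4 + 0.12·2 + 0.17·4 + 0.30·2 + 0.15·3 = 2.93 bits/symbol.

2.93 bits/symbol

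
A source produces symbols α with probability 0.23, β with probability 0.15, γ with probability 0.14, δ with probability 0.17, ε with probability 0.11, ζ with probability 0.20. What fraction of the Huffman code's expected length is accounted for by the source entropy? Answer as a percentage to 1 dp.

99.0%

Entropy H = −Σ p log₂ p ≈ 2.5446 bits.
Huffman merges: 11/100+7/50→1/4; 3/20+17/100→8/25; 1/5+23/100→43/100; 1/4+8/25→57/100; 43/100+57/100→1. L = 257/100 ≈ 2.5700.
Efficiency = H/L = 2.5446/2.5700 = 99.0%.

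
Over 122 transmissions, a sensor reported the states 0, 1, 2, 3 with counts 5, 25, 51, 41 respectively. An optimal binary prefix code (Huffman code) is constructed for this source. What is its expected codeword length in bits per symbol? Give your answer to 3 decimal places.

1.828 bits/symbol

Probabilities are the counts divided by 122.
Repeatedly combine the two least-probable nodes; the expected code length is the sum of the merged weights.
merge 5/122 + 25/122 → 15/61
merge 15/61 + 41/122 → 71/122
merge 51/122 + 71/122 → 1
L = 15/61 + 71/122 + 1 = 223/122 ≈ 1.828 bits/symbol.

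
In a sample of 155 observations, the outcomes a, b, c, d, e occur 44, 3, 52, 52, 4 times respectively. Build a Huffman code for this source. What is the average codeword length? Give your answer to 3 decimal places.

Probabilities are the counts divided by 155.
Repeatedly combine the two least-probable nodes; the expected code length is the sum of the merged weights.
merge 3/155 + 4/155 → 7/155
merge 7/155 + 44/155 → 51/155
merge 51/155 + 52/155 → 103/155
merge 52/155 + 103/155 → 1
L = 7/155 + 51/155 + 103/155 + 1 = 316/155 ≈ 2.039 bits/symbol.

2.039 bits/symbol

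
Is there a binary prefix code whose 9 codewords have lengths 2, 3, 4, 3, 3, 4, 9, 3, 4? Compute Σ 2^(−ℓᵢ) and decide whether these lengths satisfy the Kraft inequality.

With common denominator 2^9 = 512: Σ 2^(−ℓᵢ) = 128/512 + 64/512 + 32/512 + 64/512 + 64/512 + 32/512 + 1/512 + 64/512 + 32/512 = 481/512 = 0.939453125.
Kraft's inequality requires Σ ≤ 1; here Σ = 0.939453125 ≤ 1, so such a prefix code exists.

0.939453125; yes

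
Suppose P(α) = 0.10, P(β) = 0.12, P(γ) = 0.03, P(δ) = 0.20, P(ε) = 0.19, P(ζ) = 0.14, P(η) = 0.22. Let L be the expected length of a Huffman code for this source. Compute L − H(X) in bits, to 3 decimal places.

Entropy H = −Σ p log₂ p ≈ 2.6483 bits.
Huffman merges: 3/100+1/10→13/100; 3/25+13/100→1/4; 7/50+19/100→33/100; 1/5+11/50→21/50; 1/4+33/100→29/50; 21/50+29/50→1. L = 271/100 ≈ 2.7100.
L − H = 2.7100 − 2.6483 = 0.062 bits.

0.062 bits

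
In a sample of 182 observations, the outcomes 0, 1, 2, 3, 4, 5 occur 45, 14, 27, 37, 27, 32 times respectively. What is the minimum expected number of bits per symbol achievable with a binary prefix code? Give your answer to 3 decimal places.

Probabilities are the counts divided by 182.
Repeatedly combine the two least-probable nodes; the expected code length is the sum of the merged weights.
merge 1/13 + 27/182 → 41/182
merge 27/182 + 16/91 → 59/182
merge 37/182 + 41/182 → 3/7
merge 45/182 + 59/182 → 4/7
merge 3/7 + 4/7 → 1
L = 41/182 + 59/182 + 3/7 + 4/7 + 1 = 232/91 ≈ 2.549 bits/symbol.

2.549 bits/symbol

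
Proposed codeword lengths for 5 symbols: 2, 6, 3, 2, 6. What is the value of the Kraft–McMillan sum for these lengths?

With common denominator 2^6 = 64: Σ 2^(−ℓᵢ) = 16/64 + 1/64 + 8/64 + 16/64 + 1/64 = 42/64 = 0.65625.

0.65625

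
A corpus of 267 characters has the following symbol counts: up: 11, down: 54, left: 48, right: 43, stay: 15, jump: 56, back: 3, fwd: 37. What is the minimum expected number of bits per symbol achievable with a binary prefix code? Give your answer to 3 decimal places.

Probabilities are the counts divided by 267.
Repeatedly combine the two least-probable nodes; the expected code length is the sum of the merged weights.
merge 1/89 + 11/267 → 14/267
merge 14/267 + 5/89 → 29/267
merge 29/267 + 37/267 → 22/89
merge 43/267 + 16/89 → 91/267
merge 18/89 + 56/267 → 110/267
merge 22/89 + 91/267 → 157/267
merge 110/267 + 157/267 → 1
L = 14/267 + 29/267 + 22/89 + 91/267 + 110/267 + 157/267 + 1 = 734/267 ≈ 2.749 bits/symbol.

2.749 bits/symbol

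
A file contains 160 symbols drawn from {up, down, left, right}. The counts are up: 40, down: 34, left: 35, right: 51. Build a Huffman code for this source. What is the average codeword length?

2 bits/symbol

Probabilities are the counts divided by 160.
Repeatedly combine the two least-probable nodes; the expected code length is the sum of the merged weights.
merge 17/80 + 7/32 → 69/160
merge 1/4 + 51/160 → 91/160
merge 69/160 + 91/160 → 1
L = 69/160 + 91/160 + 1 = 2 bits/symbol.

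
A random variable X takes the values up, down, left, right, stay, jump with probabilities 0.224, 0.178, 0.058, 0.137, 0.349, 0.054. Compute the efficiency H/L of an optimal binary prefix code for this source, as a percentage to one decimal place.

98.1%

Entropy H = −Σ p log₂ p ≈ 2.3153 bits.
Huffman merges: 27/500+29/500→14/125; 14/125+137/1000→249/1000; 89/500+28/125→201/500; 249/1000+349/1000→299/500; 201/500+299/500→1. L = 2361/1000 ≈ 2.3610.
Efficiency = H/L = 2.3153/2.3610 = 98.1%.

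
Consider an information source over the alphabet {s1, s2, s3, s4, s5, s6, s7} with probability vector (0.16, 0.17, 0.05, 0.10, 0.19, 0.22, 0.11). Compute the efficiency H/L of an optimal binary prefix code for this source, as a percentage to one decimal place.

98.2%

Entropy H = −Σ p log₂ p ≈ 2.6920 bits.
Huffman merges: 1/20+1/10→3/20; 11/100+3/20→13/50; 4/25+17/100→33/100; 19/100+11/50→41/100; 13/50+33/100→59/100; 41/100+59/100→1. L = 137/50 ≈ 2.7400.
Efficiency = H/L = 2.6920/2.7400 = 98.2%.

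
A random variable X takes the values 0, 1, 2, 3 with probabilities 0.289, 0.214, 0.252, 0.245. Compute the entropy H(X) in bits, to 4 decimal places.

H = −Σ pᵢ log₂ pᵢ.
−0.289·log₂(0.289) = 0.5176
−0.214·log₂(0.214) = 0.4760
−0.252·log₂(0.252) = 0.5011
−0.245·log₂(0.245) = 0.4971
Sum ≈ 1.9918 → 1.9918 bits.

1.9918 bits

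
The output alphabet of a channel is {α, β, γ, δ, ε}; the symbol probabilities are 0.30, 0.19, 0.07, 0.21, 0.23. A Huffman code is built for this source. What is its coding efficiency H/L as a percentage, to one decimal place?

97.6%

Entropy H = −Σ p log₂ p ≈ 2.2054 bits.
Huffman merges: 7/100+19/100→13/50; 21/100+23/100→11/25; 13/50+3/10→14/25; 11/25+14/25→1. L = 113/50 ≈ 2.2600.
Efficiency = H/L = 2.2054/2.2600 = 97.6%.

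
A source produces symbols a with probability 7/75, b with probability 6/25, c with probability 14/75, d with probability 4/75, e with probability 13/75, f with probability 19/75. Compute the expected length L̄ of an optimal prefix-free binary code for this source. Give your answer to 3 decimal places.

Repeatedly combine the two least-probable nodes; the expected code length is the sum of the merged weights.
merge 4/75 + 7/75 → 11/75
merge 11/75 + 13/75 → 8/25
merge 14/75 + 6/25 → 32/75
merge 19/75 + 8/25 → 43/75
merge 32/75 + 43/75 → 1
L = 11/75 + 8/25 + 32/75 + 43/75 + 1 = 37/15 ≈ 2.467 bits/symbol.

2.467 bits/symbol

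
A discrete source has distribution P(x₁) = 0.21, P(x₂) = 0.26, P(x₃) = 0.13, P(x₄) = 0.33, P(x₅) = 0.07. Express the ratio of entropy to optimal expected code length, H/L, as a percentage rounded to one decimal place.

Entropy H = −Σ p log₂ p ≈ 2.1571 bits.
Huffman merges: 7/100+13/100→1/5; 1/5+21/100→41/100; 13/50+33/100→59/100; 41/100+59/100→1. L = 11/5 ≈ 2.2000.
Efficiency = H/L = 2.1571/2.2000 = 98.1%.

98.1%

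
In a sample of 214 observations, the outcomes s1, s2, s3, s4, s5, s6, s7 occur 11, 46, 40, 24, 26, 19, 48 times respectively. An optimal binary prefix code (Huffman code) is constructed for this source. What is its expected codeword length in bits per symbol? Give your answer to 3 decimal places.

2.701 bits/symbol

Probabilities are the counts divided by 214.
Repeatedly combine the two least-probable nodes; the expected code length is the sum of the merged weights.
merge 11/214 + 19/214 → 15/107
merge 12/107 + 13/107 → 25/107
merge 15/107 + 20/107 → 35/107
merge 23/107 + 24/107 → 47/107
merge 25/107 + 35/107 → 60/107
merge 47/107 + 60/107 → 1
L = 15/107 + 25/107 + 35/107 + 47/107 + 60/107 + 1 = 289/107 ≈ 2.701 bits/symbol.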